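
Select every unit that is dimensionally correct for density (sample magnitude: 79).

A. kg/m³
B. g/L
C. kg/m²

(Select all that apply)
A, B

density has SI base units: kg / m^3

Checking each option against kg / m^3:
  A. kg/m³: ✓ matches
  B. g/L: ✓ matches
  C. kg/m²: ✗ does not match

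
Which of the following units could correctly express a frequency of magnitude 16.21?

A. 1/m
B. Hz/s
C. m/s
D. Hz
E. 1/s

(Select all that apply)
D, E

frequency has SI base units: 1 / s

Checking each option against 1 / s:
  A. 1/m: ✗ does not match
  B. Hz/s: ✗ does not match
  C. m/s: ✗ does not match
  D. Hz: ✓ matches
  E. 1/s: ✓ matches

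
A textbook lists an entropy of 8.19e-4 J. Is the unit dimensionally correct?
No

entropy has SI base units: kg * m^2 / (s^2 * K)
J does NOT reduce to kg * m^2 / (s^2 * K); a valid unit for entropy would be e.g. J/K.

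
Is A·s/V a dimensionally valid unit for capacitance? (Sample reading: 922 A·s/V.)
Yes

capacitance has SI base units: A^2 * s^4 / (kg * m^2)
A·s/V reduces to the same SI base units, so it is a valid unit for capacitance.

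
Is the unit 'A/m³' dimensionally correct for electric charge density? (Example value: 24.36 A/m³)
No

electric charge density has SI base units: A * s / m^3
A/m³ does NOT reduce to A * s / m^3; a valid unit for electric charge density would be e.g. C/m³.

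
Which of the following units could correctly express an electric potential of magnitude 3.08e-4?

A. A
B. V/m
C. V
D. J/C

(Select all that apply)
C, D

electric potential has SI base units: kg * m^2 / (A * s^3)

Checking each option against kg * m^2 / (A * s^3):
  A. A: ✗ does not match
  B. V/m: ✗ does not match
  C. V: ✓ matches
  D. J/C: ✓ matches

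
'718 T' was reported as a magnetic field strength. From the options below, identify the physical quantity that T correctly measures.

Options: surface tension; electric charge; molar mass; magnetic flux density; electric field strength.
magnetic flux density

magnetic field strength should have units dimensionally equivalent to A / m (e.g. A/m).
The given unit 'T' reduces to kg / (A * s^2). Of the listed options, that is the dimensionality of magnetic flux density.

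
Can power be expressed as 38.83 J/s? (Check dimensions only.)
Yes

power has SI base units: kg * m^2 / s^3
J/s reduces to the same SI base units, so it is a valid unit for power.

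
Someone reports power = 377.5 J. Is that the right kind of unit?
No

power has SI base units: kg * m^2 / s^3
J does NOT reduce to kg * m^2 / s^3; a valid unit for power would be e.g. W.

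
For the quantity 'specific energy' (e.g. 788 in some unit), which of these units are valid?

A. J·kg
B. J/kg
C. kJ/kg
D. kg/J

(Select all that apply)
B, C

specific energy has SI base units: m^2 / s^2

Checking each option against m^2 / s^2:
  A. J·kg: ✗ does not match
  B. J/kg: ✓ matches
  C. kJ/kg: ✓ matches
  D. kg/J: ✗ does not match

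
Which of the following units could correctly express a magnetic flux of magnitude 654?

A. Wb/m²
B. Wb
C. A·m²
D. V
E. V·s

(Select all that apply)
B, E

magnetic flux has SI base units: kg * m^2 / (A * s^2)

Checking each option against kg * m^2 / (A * s^2):
  A. Wb/m²: ✗ does not match
  B. Wb: ✓ matches
  C. A·m²: ✗ does not match
  D. V: ✗ does not match
  E. V·s: ✓ matches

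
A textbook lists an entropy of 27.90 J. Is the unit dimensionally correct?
No

entropy has SI base units: kg * m^2 / (s^2 * K)
J does NOT reduce to kg * m^2 / (s^2 * K); a valid unit for entropy would be e.g. J/K.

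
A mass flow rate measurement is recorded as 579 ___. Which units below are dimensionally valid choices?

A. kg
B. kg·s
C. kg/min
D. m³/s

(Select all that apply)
C

mass flow rate has SI base units: kg / s

Checking each option against kg / s:
  A. kg: ✗ does not match
  B. kg·s: ✗ does not match
  C. kg/min: ✓ matches
  D. m³/s: ✗ does not match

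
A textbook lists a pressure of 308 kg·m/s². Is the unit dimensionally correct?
No

pressure has SI base units: kg / (m * s^2)
kg·m/s² does NOT reduce to kg / (m * s^2); a valid unit for pressure would be e.g. Pa.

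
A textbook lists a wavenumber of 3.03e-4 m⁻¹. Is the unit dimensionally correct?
Yes

wavenumber has SI base units: 1 / m
m⁻¹ reduces to the same SI base units, so it is a valid unit for wavenumber.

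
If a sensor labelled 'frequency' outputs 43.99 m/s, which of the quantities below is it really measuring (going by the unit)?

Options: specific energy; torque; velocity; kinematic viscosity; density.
velocity

frequency should have units dimensionally equivalent to 1 / s (e.g. Hz).
The given unit 'm/s' reduces to m / s. Of the listed options, that is the dimensionality of velocity.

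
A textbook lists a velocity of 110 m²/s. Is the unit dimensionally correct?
No

velocity has SI base units: m / s
m²/s does NOT reduce to m / s; a valid unit for velocity would be e.g. m/s.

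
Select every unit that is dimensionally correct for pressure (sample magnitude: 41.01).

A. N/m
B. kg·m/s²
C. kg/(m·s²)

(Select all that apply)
C

pressure has SI base units: kg / (m * s^2)

Checking each option against kg / (m * s^2):
  A. N/m: ✗ does not match
  B. kg·m/s²: ✗ does not match
  C. kg/(m·s²): ✓ matches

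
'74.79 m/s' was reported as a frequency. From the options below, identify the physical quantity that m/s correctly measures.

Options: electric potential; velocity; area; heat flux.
velocity

frequency should have units dimensionally equivalent to 1 / s (e.g. Hz).
The given unit 'm/s' reduces to m / s. Of the listed options, that is the dimensionality of velocity.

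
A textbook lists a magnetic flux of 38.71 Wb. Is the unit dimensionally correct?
Yes

magnetic flux has SI base units: kg * m^2 / (A * s^2)
Wb reduces to the same SI base units, so it is a valid unit for magnetic flux.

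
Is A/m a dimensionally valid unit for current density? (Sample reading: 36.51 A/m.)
No

current density has SI base units: A / m^2
A/m does NOT reduce to A / m^2; a valid unit for current density would be e.g. A/m².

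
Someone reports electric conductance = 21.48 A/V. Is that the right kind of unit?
Yes

electric conductance has SI base units: A^2 * s^3 / (kg * m^2)
A/V reduces to the same SI base units, so it is a valid unit for electric conductance.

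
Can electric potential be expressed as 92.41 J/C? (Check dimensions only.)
Yes

electric potential has SI base units: kg * m^2 / (A * s^3)
J/C reduces to the same SI base units, so it is a valid unit for electric potential.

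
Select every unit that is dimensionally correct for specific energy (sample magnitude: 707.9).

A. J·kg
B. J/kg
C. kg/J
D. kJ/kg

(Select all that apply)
B, D

specific energy has SI base units: m^2 / s^2

Checking each option against m^2 / s^2:
  A. J·kg: ✗ does not match
  B. J/kg: ✓ matches
  C. kg/J: ✗ does not match
  D. kJ/kg: ✓ matches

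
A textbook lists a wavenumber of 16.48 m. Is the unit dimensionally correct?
No

wavenumber has SI base units: 1 / m
m does NOT reduce to 1 / m; a valid unit for wavenumber would be e.g. 1/m.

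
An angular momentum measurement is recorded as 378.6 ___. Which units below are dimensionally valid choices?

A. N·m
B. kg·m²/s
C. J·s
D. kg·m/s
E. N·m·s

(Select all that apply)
B, C, E

angular momentum has SI base units: kg * m^2 / s

Checking each option against kg * m^2 / s:
  A. N·m: ✗ does not match
  B. kg·m²/s: ✓ matches
  C. J·s: ✓ matches
  D. kg·m/s: ✗ does not match
  E. N·m·s: ✓ matches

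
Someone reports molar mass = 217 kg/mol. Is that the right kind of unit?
Yes

molar mass has SI base units: kg / mol
kg/mol reduces to the same SI base units, so it is a valid unit for molar mass.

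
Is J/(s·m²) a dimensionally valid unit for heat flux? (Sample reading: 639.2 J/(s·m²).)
Yes

heat flux has SI base units: kg / s^3
J/(s·m²) reduces to the same SI base units, so it is a valid unit for heat flux.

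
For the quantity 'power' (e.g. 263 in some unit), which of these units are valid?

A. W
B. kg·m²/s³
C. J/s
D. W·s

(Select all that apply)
A, B, C

power has SI base units: kg * m^2 / s^3

Checking each option against kg * m^2 / s^3:
  A. W: ✓ matches
  B. kg·m²/s³: ✓ matches
  C. J/s: ✓ matches
  D. W·s: ✗ does not match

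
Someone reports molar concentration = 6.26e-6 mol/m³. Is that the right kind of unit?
Yes

molar concentration has SI base units: mol / m^3
mol/m³ reduces to the same SI base units, so it is a valid unit for molar concentration.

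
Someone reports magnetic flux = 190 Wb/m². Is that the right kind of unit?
No

magnetic flux has SI base units: kg * m^2 / (A * s^2)
Wb/m² does NOT reduce to kg * m^2 / (A * s^2); a valid unit for magnetic flux would be e.g. Wb.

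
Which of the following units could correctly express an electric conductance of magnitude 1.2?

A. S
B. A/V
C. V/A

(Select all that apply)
A, B

electric conductance has SI base units: A^2 * s^3 / (kg * m^2)

Checking each option against A^2 * s^3 / (kg * m^2):
  A. S: ✓ matches
  B. A/V: ✓ matches
  C. V/A: ✗ does not match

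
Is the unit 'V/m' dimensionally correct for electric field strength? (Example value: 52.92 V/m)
Yes

electric field strength has SI base units: kg * m / (A * s^3)
V/m reduces to the same SI base units, so it is a valid unit for electric field strength.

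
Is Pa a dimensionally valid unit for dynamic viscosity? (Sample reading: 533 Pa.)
No

dynamic viscosity has SI base units: kg / (m * s)
Pa does NOT reduce to kg / (m * s); a valid unit for dynamic viscosity would be e.g. Pa·s.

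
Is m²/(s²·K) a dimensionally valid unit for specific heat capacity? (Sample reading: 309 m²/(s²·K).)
Yes

specific heat capacity has SI base units: m^2 / (s^2 * K)
m²/(s²·K) reduces to the same SI base units, so it is a valid unit for specific heat capacity.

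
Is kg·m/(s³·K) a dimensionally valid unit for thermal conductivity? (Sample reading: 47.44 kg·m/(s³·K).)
Yes

thermal conductivity has SI base units: kg * m / (s^3 * K)
kg·m/(s³·K) reduces to the same SI base units, so it is a valid unit for thermal conductivity.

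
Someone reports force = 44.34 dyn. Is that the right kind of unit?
Yes

force has SI base units: kg * m / s^2
dyn reduces to the same SI base units, so it is a valid unit for force.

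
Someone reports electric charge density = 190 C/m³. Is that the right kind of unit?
Yes

electric charge density has SI base units: A * s / m^3
C/m³ reduces to the same SI base units, so it is a valid unit for electric charge density.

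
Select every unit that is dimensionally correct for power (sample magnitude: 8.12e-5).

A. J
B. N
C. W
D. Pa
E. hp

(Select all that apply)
C, E

power has SI base units: kg * m^2 / s^3

Checking each option against kg * m^2 / s^3:
  A. J: ✗ does not match
  B. N: ✗ does not match
  C. W: ✓ matches
  D. Pa: ✗ does not match
  E. hp: ✓ matches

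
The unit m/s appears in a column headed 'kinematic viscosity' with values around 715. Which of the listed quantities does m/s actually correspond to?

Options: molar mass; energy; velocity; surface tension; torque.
velocity

kinematic viscosity should have units dimensionally equivalent to m^2 / s (e.g. m²/s).
The given unit 'm/s' reduces to m / s. Of the listed options, that is the dimensionality of velocity.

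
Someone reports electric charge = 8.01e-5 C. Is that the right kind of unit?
Yes

electric charge has SI base units: A * s
C reduces to the same SI base units, so it is a valid unit for electric charge.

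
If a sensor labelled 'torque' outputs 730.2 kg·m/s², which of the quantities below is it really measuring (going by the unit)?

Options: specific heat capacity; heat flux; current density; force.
force

torque should have units dimensionally equivalent to kg * m^2 / s^2 (e.g. N·m).
The given unit 'kg·m/s²' reduces to kg * m / s^2. Of the listed options, that is the dimensionality of force.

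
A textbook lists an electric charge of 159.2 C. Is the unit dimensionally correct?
Yes

electric charge has SI base units: A * s
C reduces to the same SI base units, so it is a valid unit for electric charge.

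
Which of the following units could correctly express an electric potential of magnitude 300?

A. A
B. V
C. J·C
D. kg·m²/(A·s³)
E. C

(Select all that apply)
B, D

electric potential has SI base units: kg * m^2 / (A * s^3)

Checking each option against kg * m^2 / (A * s^3):
  A. A: ✗ does not match
  B. V: ✓ matches
  C. J·C: ✗ does not match
  D. kg·m²/(A·s³): ✓ matches
  E. C: ✗ does not match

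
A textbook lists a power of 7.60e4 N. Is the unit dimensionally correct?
No

power has SI base units: kg * m^2 / s^3
N does NOT reduce to kg * m^2 / s^3; a valid unit for power would be e.g. W.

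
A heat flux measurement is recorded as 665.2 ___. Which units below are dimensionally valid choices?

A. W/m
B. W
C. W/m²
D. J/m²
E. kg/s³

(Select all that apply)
C, E

heat flux has SI base units: kg / s^3

Checking each option against kg / s^3:
  A. W/m: ✗ does not match
  B. W: ✗ does not match
  C. W/m²: ✓ matches
  D. J/m²: ✗ does not match
  E. kg/s³: ✓ matches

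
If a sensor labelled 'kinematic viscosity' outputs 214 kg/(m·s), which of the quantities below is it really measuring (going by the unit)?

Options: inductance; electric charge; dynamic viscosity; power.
dynamic viscosity

kinematic viscosity should have units dimensionally equivalent to m^2 / s (e.g. m²/s).
The given unit 'kg/(m·s)' reduces to kg / (m * s). Of the listed options, that is the dimensionality of dynamic viscosity.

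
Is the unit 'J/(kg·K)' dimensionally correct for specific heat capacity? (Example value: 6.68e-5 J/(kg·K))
Yes

specific heat capacity has SI base units: m^2 / (s^2 * K)
J/(kg·K) reduces to the same SI base units, so it is a valid unit for specific heat capacity.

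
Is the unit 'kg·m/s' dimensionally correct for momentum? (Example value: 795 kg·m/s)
Yes

momentum has SI base units: kg * m / s
kg·m/s reduces to the same SI base units, so it is a valid unit for momentum.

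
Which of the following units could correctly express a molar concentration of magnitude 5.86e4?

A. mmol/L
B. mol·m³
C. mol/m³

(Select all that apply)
A, C

molar concentration has SI base units: mol / m^3

Checking each option against mol / m^3:
  A. mmol/L: ✓ matches
  B. mol·m³: ✗ does not match
  C. mol/m³: ✓ matches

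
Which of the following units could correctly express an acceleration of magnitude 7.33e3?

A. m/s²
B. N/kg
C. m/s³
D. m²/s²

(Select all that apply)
A, B

acceleration has SI base units: m / s^2

Checking each option against m / s^2:
  A. m/s²: ✓ matches
  B. N/kg: ✓ matches
  C. m/s³: ✗ does not match
  D. m²/s²: ✗ does not match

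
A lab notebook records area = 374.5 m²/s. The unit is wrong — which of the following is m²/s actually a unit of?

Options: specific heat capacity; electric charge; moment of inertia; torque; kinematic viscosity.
kinematic viscosity

area should have units dimensionally equivalent to m^2 (e.g. m²).
The given unit 'm²/s' reduces to m^2 / s. Of the listed options, that is the dimensionality of kinematic viscosity.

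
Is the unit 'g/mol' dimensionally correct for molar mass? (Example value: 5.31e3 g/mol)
Yes

molar mass has SI base units: kg / mol
g/mol reduces to the same SI base units, so it is a valid unit for molar mass.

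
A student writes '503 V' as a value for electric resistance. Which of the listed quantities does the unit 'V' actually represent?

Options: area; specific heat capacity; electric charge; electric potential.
electric potential

electric resistance should have units dimensionally equivalent to kg * m^2 / (A^2 * s^3) (e.g. Ω).
The given unit 'V' reduces to kg * m^2 / (A * s^3). Of the listed options, that is the dimensionality of electric potential.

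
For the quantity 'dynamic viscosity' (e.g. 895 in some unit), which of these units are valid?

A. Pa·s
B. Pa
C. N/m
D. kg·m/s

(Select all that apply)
A

dynamic viscosity has SI base units: kg / (m * s)

Checking each option against kg / (m * s):
  A. Pa·s: ✓ matches
  B. Pa: ✗ does not match
  C. N/m: ✗ does not match
  D. kg·m/s: ✗ does not match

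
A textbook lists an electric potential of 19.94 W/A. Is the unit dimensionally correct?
Yes

electric potential has SI base units: kg * m^2 / (A * s^3)
W/A reduces to the same SI base units, so it is a valid unit for electric potential.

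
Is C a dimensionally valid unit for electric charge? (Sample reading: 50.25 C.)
Yes

electric charge has SI base units: A * s
C reduces to the same SI base units, so it is a valid unit for electric charge.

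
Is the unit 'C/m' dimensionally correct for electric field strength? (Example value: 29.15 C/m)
No

electric field strength has SI base units: kg * m / (A * s^3)
C/m does NOT reduce to kg * m / (A * s^3); a valid unit for electric field strength would be e.g. V/m.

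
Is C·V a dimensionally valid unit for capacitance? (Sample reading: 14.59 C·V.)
No

capacitance has SI base units: A^2 * s^4 / (kg * m^2)
C·V does NOT reduce to A^2 * s^4 / (kg * m^2); a valid unit for capacitance would be e.g. F.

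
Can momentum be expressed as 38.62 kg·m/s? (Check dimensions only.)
Yes

momentum has SI base units: kg * m / s
kg·m/s reduces to the same SI base units, so it is a valid unit for momentum.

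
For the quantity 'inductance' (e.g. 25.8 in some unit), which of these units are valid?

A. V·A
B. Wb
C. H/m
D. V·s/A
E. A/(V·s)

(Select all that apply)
D

inductance has SI base units: kg * m^2 / (A^2 * s^2)

Checking each option against kg * m^2 / (A^2 * s^2):
  A. V·A: ✗ does not match
  B. Wb: ✗ does not match
  C. H/m: ✗ does not match
  D. V·s/A: ✓ matches
  E. A/(V·s): ✗ does not match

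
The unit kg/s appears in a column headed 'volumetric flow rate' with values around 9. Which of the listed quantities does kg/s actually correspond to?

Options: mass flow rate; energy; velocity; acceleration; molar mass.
mass flow rate

volumetric flow rate should have units dimensionally equivalent to m^3 / s (e.g. m³/s).
The given unit 'kg/s' reduces to kg / s. Of the listed options, that is the dimensionality of mass flow rate.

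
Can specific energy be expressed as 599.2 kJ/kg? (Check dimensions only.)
Yes

specific energy has SI base units: m^2 / s^2
kJ/kg reduces to the same SI base units, so it is a valid unit for specific energy.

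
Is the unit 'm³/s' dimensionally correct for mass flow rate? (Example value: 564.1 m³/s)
No

mass flow rate has SI base units: kg / s
m³/s does NOT reduce to kg / s; a valid unit for mass flow rate would be e.g. kg/s.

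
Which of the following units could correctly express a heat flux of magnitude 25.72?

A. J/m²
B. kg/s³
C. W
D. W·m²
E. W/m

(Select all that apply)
B

heat flux has SI base units: kg / s^3

Checking each option against kg / s^3:
  A. J/m²: ✗ does not match
  B. kg/s³: ✓ matches
  C. W: ✗ does not match
  D. W·m²: ✗ does not match
  E. W/m: ✗ does not match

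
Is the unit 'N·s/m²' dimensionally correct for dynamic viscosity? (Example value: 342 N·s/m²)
Yes

dynamic viscosity has SI base units: kg / (m * s)
N·s/m² reduces to the same SI base units, so it is a valid unit for dynamic viscosity.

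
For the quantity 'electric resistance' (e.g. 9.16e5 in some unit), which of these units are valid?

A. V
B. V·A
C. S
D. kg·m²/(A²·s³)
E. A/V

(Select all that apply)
D

electric resistance has SI base units: kg * m^2 / (A^2 * s^3)

Checking each option against kg * m^2 / (A^2 * s^3):
  A. V: ✗ does not match
  B. V·A: ✗ does not match
  C. S: ✗ does not match
  D. kg·m²/(A²·s³): ✓ matches
  E. A/V: ✗ does not match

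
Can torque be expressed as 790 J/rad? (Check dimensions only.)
Yes

torque has SI base units: kg * m^2 / s^2
J/rad reduces to the same SI base units, so it is a valid unit for torque.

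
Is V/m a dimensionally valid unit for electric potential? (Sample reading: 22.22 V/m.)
No

electric potential has SI base units: kg * m^2 / (A * s^3)
V/m does NOT reduce to kg * m^2 / (A * s^3); a valid unit for electric potential would be e.g. V.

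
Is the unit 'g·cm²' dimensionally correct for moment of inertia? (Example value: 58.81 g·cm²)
Yes

moment of inertia has SI base units: kg * m^2
g·cm² reduces to the same SI base units, so it is a valid unit for moment of inertia.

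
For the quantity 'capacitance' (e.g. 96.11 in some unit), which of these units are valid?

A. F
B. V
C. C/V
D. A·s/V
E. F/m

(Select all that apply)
A, C, D

capacitance has SI base units: A^2 * s^4 / (kg * m^2)

Checking each option against A^2 * s^4 / (kg * m^2):
  A. F: ✓ matches
  B. V: ✗ does not match
  C. C/V: ✓ matches
  D. A·s/V: ✓ matches
  E. F/m: ✗ does not match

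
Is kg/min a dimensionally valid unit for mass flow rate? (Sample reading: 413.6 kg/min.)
Yes

mass flow rate has SI base units: kg / s
kg/min reduces to the same SI base units, so it is a valid unit for mass flow rate.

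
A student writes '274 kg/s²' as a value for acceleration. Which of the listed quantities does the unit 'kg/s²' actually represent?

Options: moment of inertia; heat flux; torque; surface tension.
surface tension

acceleration should have units dimensionally equivalent to m / s^2 (e.g. m/s²).
The given unit 'kg/s²' reduces to kg / s^2. Of the listed options, that is the dimensionality of surface tension.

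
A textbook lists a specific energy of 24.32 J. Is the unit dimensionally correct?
No

specific energy has SI base units: m^2 / s^2
J does NOT reduce to m^2 / s^2; a valid unit for specific energy would be e.g. J/kg.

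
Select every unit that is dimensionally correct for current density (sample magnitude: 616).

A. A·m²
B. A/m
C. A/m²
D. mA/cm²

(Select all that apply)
C, D

current density has SI base units: A / m^2

Checking each option against A / m^2:
  A. A·m²: ✗ does not match
  B. A/m: ✗ does not match
  C. A/m²: ✓ matches
  D. mA/cm²: ✓ matches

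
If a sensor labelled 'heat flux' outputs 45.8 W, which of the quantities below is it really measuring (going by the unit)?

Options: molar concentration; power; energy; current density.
power

heat flux should have units dimensionally equivalent to kg / s^3 (e.g. W/m²).
The given unit 'W' reduces to kg * m^2 / s^3. Of the listed options, that is the dimensionality of power.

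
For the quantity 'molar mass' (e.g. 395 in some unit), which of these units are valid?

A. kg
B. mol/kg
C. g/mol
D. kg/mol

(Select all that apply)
C, D

molar mass has SI base units: kg / mol

Checking each option against kg / mol:
  A. kg: ✗ does not match
  B. mol/kg: ✗ does not match
  C. g/mol: ✓ matches
  D. kg/mol: ✓ matches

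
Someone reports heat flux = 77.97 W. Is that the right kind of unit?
No

heat flux has SI base units: kg / s^3
W does NOT reduce to kg / s^3; a valid unit for heat flux would be e.g. W/m².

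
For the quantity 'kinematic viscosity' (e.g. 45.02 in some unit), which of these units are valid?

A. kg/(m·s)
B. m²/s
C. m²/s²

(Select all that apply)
B

kinematic viscosity has SI base units: m^2 / s

Checking each option against m^2 / s:
  A. kg/(m·s): ✗ does not match
  B. m²/s: ✓ matches
  C. m²/s²: ✗ does not match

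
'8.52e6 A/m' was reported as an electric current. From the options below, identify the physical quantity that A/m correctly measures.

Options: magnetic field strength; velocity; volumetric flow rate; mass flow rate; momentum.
magnetic field strength

electric current should have units dimensionally equivalent to A (e.g. A).
The given unit 'A/m' reduces to A / m. Of the listed options, that is the dimensionality of magnetic field strength.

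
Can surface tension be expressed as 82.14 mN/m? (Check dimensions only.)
Yes

surface tension has SI base units: kg / s^2
mN/m reduces to the same SI base units, so it is a valid unit for surface tension.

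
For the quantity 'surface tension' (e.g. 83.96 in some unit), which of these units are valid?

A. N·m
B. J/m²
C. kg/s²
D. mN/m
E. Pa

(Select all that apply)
B, C, D

surface tension has SI base units: kg / s^2

Checking each option against kg / s^2:
  A. N·m: ✗ does not match
  B. J/m²: ✓ matches
  C. kg/s²: ✓ matches
  D. mN/m: ✓ matches
  E. Pa: ✗ does not match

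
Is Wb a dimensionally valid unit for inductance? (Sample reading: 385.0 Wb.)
No

inductance has SI base units: kg * m^2 / (A^2 * s^2)
Wb does NOT reduce to kg * m^2 / (A^2 * s^2); a valid unit for inductance would be e.g. H.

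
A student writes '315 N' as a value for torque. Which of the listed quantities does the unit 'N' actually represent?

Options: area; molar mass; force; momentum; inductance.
force

torque should have units dimensionally equivalent to kg * m^2 / s^2 (e.g. N·m).
The given unit 'N' reduces to kg * m / s^2. Of the listed options, that is the dimensionality of force.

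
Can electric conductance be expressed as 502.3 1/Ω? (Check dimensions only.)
Yes

electric conductance has SI base units: A^2 * s^3 / (kg * m^2)
1/Ω reduces to the same SI base units, so it is a valid unit for electric conductance.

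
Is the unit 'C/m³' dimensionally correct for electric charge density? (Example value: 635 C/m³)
Yes

electric charge density has SI base units: A * s / m^3
C/m³ reduces to the same SI base units, so it is a valid unit for electric charge density.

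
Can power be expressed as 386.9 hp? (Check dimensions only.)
Yes

power has SI base units: kg * m^2 / s^3
hp reduces to the same SI base units, so it is a valid unit for power.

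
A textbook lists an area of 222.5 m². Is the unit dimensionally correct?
Yes

area has SI base units: m^2
m² reduces to the same SI base units, so it is a valid unit for area.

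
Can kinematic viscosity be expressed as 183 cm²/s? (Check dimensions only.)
Yes

kinematic viscosity has SI base units: m^2 / s
cm²/s reduces to the same SI base units, so it is a valid unit for kinematic viscosity.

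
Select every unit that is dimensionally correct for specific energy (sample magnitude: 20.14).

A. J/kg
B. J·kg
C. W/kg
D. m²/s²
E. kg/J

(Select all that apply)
A, D

specific energy has SI base units: m^2 / s^2

Checking each option against m^2 / s^2:
  A. J/kg: ✓ matches
  B. J·kg: ✗ does not match
  C. W/kg: ✗ does not match
  D. m²/s²: ✓ matches
  E. kg/J: ✗ does not match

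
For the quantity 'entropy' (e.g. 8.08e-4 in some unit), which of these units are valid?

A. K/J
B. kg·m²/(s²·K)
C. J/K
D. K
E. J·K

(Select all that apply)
B, C

entropy has SI base units: kg * m^2 / (s^2 * K)

Checking each option against kg * m^2 / (s^2 * K):
  A. K/J: ✗ does not match
  B. kg·m²/(s²·K): ✓ matches
  C. J/K: ✓ matches
  D. K: ✗ does not match
  E. J·K: ✗ does not match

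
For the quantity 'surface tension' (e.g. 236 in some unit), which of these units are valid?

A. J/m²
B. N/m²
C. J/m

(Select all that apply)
A

surface tension has SI base units: kg / s^2

Checking each option against kg / s^2:
  A. J/m²: ✓ matches
  B. N/m²: ✗ does not match
  C. J/m: ✗ does not match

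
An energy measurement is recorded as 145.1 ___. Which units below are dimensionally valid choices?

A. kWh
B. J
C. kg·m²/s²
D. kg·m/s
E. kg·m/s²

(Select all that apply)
A, B, C

energy has SI base units: kg * m^2 / s^2

Checking each option against kg * m^2 / s^2:
  A. kWh: ✓ matches
  B. J: ✓ matches
  C. kg·m²/s²: ✓ matches
  D. kg·m/s: ✗ does not match
  E. kg·m/s²: ✗ does not match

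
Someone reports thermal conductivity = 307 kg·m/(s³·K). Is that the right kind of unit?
Yes

thermal conductivity has SI base units: kg * m / (s^3 * K)
kg·m/(s³·K) reduces to the same SI base units, so it is a valid unit for thermal conductivity.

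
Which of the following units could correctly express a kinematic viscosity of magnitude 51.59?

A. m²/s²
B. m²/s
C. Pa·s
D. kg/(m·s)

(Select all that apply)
B

kinematic viscosity has SI base units: m^2 / s

Checking each option against m^2 / s:
  A. m²/s²: ✗ does not match
  B. m²/s: ✓ matches
  C. Pa·s: ✗ does not match
  D. kg/(m·s): ✗ does not match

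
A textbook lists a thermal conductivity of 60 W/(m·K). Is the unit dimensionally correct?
Yes

thermal conductivity has SI base units: kg * m / (s^3 * K)
W/(m·K) reduces to the same SI base units, so it is a valid unit for thermal conductivity.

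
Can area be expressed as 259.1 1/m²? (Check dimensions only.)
No

area has SI base units: m^2
1/m² does NOT reduce to m^2; a valid unit for area would be e.g. m².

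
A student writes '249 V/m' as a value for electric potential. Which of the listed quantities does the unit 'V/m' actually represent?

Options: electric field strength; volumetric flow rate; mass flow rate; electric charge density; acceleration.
electric field strength

electric potential should have units dimensionally equivalent to kg * m^2 / (A * s^3) (e.g. V).
The given unit 'V/m' reduces to kg * m / (A * s^3). Of the listed options, that is the dimensionality of electric field strength.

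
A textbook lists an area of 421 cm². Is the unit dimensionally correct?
Yes

area has SI base units: m^2
cm² reduces to the same SI base units, so it is a valid unit for area.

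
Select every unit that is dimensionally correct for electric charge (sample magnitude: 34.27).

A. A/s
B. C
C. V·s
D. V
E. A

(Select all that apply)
B

electric charge has SI base units: A * s

Checking each option against A * s:
  A. A/s: ✗ does not match
  B. C: ✓ matches
  C. V·s: ✗ does not match
  D. V: ✗ does not match
  E. A: ✗ does not match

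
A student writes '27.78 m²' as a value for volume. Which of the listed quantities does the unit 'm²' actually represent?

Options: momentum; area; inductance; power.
area

volume should have units dimensionally equivalent to m^3 (e.g. m³).
The given unit 'm²' reduces to m^2. Of the listed options, that is the dimensionality of area.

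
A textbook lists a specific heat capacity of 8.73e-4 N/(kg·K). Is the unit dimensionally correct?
No

specific heat capacity has SI base units: m^2 / (s^2 * K)
N/(kg·K) does NOT reduce to m^2 / (s^2 * K); a valid unit for specific heat capacity would be e.g. J/(kg·K).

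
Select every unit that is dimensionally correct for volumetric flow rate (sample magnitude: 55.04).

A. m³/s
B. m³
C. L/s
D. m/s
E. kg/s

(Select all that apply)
A, C

volumetric flow rate has SI base units: m^3 / s

Checking each option against m^3 / s:
  A. m³/s: ✓ matches
  B. m³: ✗ does not match
  C. L/s: ✓ matches
  D. m/s: ✗ does not match
  E. kg/s: ✗ does not match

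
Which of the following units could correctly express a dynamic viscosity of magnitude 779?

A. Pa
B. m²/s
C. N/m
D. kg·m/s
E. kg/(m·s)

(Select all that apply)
E

dynamic viscosity has SI base units: kg / (m * s)

Checking each option against kg / (m * s):
  A. Pa: ✗ does not match
  B. m²/s: ✗ does not match
  C. N/m: ✗ does not match
  D. kg·m/s: ✗ does not match
  E. kg/(m·s): ✓ matches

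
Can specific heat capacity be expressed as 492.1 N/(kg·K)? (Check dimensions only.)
No

specific heat capacity has SI base units: m^2 / (s^2 * K)
N/(kg·K) does NOT reduce to m^2 / (s^2 * K); a valid unit for specific heat capacity would be e.g. J/(kg·K).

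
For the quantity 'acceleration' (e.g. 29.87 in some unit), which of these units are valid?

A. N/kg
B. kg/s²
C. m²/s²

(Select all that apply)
A

acceleration has SI base units: m / s^2

Checking each option against m / s^2:
  A. N/kg: ✓ matches
  B. kg/s²: ✗ does not match
  C. m²/s²: ✗ does not match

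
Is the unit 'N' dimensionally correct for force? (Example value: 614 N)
Yes

force has SI base units: kg * m / s^2
N reduces to the same SI base units, so it is a valid unit for force.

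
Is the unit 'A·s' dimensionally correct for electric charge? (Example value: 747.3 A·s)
Yes

electric charge has SI base units: A * s
A·s reduces to the same SI base units, so it is a valid unit for electric charge.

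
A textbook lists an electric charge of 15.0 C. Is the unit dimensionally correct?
Yes

electric charge has SI base units: A * s
C reduces to the same SI base units, so it is a valid unit for electric charge.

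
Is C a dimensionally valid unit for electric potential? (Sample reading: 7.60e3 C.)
No

electric potential has SI base units: kg * m^2 / (A * s^3)
C does NOT reduce to kg * m^2 / (A * s^3); a valid unit for electric potential would be e.g. V.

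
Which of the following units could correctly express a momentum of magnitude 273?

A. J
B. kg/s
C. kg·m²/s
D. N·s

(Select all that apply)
D

momentum has SI base units: kg * m / s

Checking each option against kg * m / s:
  A. J: ✗ does not match
  B. kg/s: ✗ does not match
  C. kg·m²/s: ✗ does not match
  D. N·s: ✓ matches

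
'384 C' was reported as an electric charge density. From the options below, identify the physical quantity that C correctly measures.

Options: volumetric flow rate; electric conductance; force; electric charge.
electric charge

electric charge density should have units dimensionally equivalent to A * s / m^3 (e.g. C/m³).
The given unit 'C' reduces to A * s. Of the listed options, that is the dimensionality of electric charge.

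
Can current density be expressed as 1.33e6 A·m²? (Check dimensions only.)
No

current density has SI base units: A / m^2
A·m² does NOT reduce to A / m^2; a valid unit for current density would be e.g. A/m².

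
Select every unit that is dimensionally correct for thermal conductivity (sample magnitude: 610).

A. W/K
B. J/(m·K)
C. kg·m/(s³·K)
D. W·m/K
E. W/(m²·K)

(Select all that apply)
C

thermal conductivity has SI base units: kg * m / (s^3 * K)

Checking each option against kg * m / (s^3 * K):
  A. W/K: ✗ does not match
  B. J/(m·K): ✗ does not match
  C. kg·m/(s³·K): ✓ matches
  D. W·m/K: ✗ does not match
  E. W/(m²·K): ✗ does not match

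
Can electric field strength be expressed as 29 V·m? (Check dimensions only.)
No

electric field strength has SI base units: kg * m / (A * s^3)
V·m does NOT reduce to kg * m / (A * s^3); a valid unit for electric field strength would be e.g. V/m.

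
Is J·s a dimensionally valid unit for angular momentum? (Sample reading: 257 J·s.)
Yes

angular momentum has SI base units: kg * m^2 / s
J·s reduces to the same SI base units, so it is a valid unit for angular momentum.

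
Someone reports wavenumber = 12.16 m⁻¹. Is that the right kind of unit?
Yes

wavenumber has SI base units: 1 / m
m⁻¹ reduces to the same SI base units, so it is a valid unit for wavenumber.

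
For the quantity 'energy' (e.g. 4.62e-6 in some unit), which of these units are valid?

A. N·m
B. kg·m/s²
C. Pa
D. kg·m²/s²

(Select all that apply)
A, D

energy has SI base units: kg * m^2 / s^2

Checking each option against kg * m^2 / s^2:
  A. N·m: ✓ matches
  B. kg·m/s²: ✗ does not match
  C. Pa: ✗ does not match
  D. kg·m²/s²: ✓ matches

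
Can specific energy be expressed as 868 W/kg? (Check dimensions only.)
No

specific energy has SI base units: m^2 / s^2
W/kg does NOT reduce to m^2 / s^2; a valid unit for specific energy would be e.g. J/kg.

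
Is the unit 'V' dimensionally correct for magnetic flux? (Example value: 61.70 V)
No

magnetic flux has SI base units: kg * m^2 / (A * s^2)
V does NOT reduce to kg * m^2 / (A * s^2); a valid unit for magnetic flux would be e.g. Wb.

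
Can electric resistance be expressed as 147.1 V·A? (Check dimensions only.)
No

electric resistance has SI base units: kg * m^2 / (A^2 * s^3)
V·A does NOT reduce to kg * m^2 / (A^2 * s^3); a valid unit for electric resistance would be e.g. Ω.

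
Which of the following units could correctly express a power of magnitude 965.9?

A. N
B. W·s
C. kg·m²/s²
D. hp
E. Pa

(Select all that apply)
D

power has SI base units: kg * m^2 / s^3

Checking each option against kg * m^2 / s^3:
  A. N: ✗ does not match
  B. W·s: ✗ does not match
  C. kg·m²/s²: ✗ does not match
  D. hp: ✓ matches
  E. Pa: ✗ does not match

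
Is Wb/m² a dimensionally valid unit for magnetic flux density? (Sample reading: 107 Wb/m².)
Yes

magnetic flux density has SI base units: kg / (A * s^2)
Wb/m² reduces to the same SI base units, so it is a valid unit for magnetic flux density.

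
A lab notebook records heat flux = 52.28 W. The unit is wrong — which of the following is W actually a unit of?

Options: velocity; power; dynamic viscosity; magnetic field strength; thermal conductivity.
power

heat flux should have units dimensionally equivalent to kg / s^3 (e.g. W/m²).
The given unit 'W' reduces to kg * m^2 / s^3. Of the listed options, that is the dimensionality of power.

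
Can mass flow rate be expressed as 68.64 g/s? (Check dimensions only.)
Yes

mass flow rate has SI base units: kg / s
g/s reduces to the same SI base units, so it is a valid unit for mass flow rate.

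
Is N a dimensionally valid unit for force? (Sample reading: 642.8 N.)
Yes

force has SI base units: kg * m / s^2
N reduces to the same SI base units, so it is a valid unit for force.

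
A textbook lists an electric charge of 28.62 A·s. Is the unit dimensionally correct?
Yes

electric charge has SI base units: A * s
A·s reduces to the same SI base units, so it is a valid unit for electric charge.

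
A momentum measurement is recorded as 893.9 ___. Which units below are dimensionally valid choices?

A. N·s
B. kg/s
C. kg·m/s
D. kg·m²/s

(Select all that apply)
A, C

momentum has SI base units: kg * m / s

Checking each option against kg * m / s:
  A. N·s: ✓ matches
  B. kg/s: ✗ does not match
  C. kg·m/s: ✓ matches
  D. kg·m²/s: ✗ does not match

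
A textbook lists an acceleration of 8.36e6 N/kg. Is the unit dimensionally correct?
Yes

acceleration has SI base units: m / s^2
N/kg reduces to the same SI base units, so it is a valid unit for acceleration.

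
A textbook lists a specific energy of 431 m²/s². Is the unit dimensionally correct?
Yes

specific energy has SI base units: m^2 / s^2
m²/s² reduces to the same SI base units, so it is a valid unit for specific energy.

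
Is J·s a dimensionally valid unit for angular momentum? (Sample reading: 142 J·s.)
Yes

angular momentum has SI base units: kg * m^2 / s
J·s reduces to the same SI base units, so it is a valid unit for angular momentum.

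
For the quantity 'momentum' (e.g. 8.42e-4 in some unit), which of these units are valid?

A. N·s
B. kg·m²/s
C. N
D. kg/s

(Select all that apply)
A

momentum has SI base units: kg * m / s

Checking each option against kg * m / s:
  A. N·s: ✓ matches
  B. kg·m²/s: ✗ does not match
  C. N: ✗ does not match
  D. kg/s: ✗ does not match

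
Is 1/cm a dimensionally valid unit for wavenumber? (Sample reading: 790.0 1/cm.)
Yes

wavenumber has SI base units: 1 / m
1/cm reduces to the same SI base units, so it is a valid unit for wavenumber.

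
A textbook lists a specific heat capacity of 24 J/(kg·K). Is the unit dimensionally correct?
Yes

specific heat capacity has SI base units: m^2 / (s^2 * K)
J/(kg·K) reduces to the same SI base units, so it is a valid unit for specific heat capacity.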